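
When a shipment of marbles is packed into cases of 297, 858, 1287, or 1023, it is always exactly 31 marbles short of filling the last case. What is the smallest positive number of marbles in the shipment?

Being 31 short of a full case of size k means N ≡ −31 (mod k), i.e. N + 31 is a multiple of each size.
297 = 3^3 × 11
858 = 2 × 3 × 11 × 13
1287 = 3^2 × 11 × 13
1023 = 3 × 11 × 31
LCM(297, 858, 1287, 1023) = 2 × 3^3 × 11 × 13 × 31 = 239382.
Smallest positive N is 239382 − 31 = 239351.

239351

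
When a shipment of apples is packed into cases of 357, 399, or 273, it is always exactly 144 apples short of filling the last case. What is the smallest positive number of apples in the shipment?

Being 144 short of a full case of size k means N ≡ −144 (mod k), i.e. N + 144 is a multiple of each size.
357 = 3 × 7 × 17
399 = 3 × 7 × 19
273 = 3 × 7 × 13
LCM(357, 399, 273) = 3 × 7 × 13 × 17 × 19 = 88179.
Smallest positive N is 88179 − 144 = 88035.

88035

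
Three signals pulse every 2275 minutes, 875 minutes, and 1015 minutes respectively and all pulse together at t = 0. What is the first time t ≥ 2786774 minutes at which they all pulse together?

Joint pulses occur at multiples of LCM(2275, 875, 1015).
2275 = 5^2 × 7 × 13
875 = 5^3 × 7
1015 = 5 × 7 × 29
LCM(2275, 875, 1015) = 5^3 × 7 × 13 × 29 = 329875.
Smallest multiple of 329875 that is ≥ 2786774: ⌈2786774/329875⌉ × 329875 = 9 × 329875 = 2968875.

2968875 minutes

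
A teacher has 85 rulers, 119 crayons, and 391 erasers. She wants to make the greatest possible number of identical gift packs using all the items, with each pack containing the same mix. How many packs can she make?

17 packs

The pack count must divide each quantity, so the greatest is gcd(85, 119, 391).
85 = 5 × 17
119 = 7 × 17
391 = 17 × 23
gcd(85, 119, 391) = 17.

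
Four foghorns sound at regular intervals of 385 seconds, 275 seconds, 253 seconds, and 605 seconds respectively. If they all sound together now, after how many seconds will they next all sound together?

The first simultaneous occurrence is after LCM of the individual periods.
385 = 5 × 7 × 11
275 = 5^2 × 11
253 = 11 × 23
605 = 5 × 11^2
LCM(385, 275, 253, 605) = 5^2 × 7 × 11^2 × 23 = 487025.

487025 seconds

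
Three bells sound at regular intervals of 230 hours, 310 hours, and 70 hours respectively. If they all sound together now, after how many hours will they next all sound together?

49910 hours

The first simultaneous occurrence is after LCM of the individual periods.
230 = 2 × 5 × 23
310 = 2 × 5 × 31
70 = 2 × 5 × 7
LCM(230, 310, 70) = 2 × 5 × 7 × 23 × 31 = 49910.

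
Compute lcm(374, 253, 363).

283866

374 = 2 × 11 × 17
253 = 11 × 23
363 = 3 × 11^2
LCM(374, 253, 363) = 2 × 3 × 11^2 × 17 × 23 = 283866.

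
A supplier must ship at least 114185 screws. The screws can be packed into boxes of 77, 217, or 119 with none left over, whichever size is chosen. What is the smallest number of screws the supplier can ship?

121737

The number of screws must be a common multiple of 77, 217, and 119, so a multiple of their LCM.
77 = 7 × 11
217 = 7 × 31
119 = 7 × 17
LCM(77, 217, 119) = 7 × 11 × 17 × 31 = 40579.
Smallest multiple of 40579 that is ≥ 114185: ⌈114185/40579⌉ × 40579 = 3 × 40579 = 121737.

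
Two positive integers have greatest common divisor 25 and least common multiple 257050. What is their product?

For any two positive integers, gcd × lcm = product = 25 × 257050 = 6426250.

6426250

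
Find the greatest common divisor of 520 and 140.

20

520 = 2^3 × 5 × 13
140 = 2^2 × 5 × 7
gcd(520, 140) = 2^2 × 5 = 20.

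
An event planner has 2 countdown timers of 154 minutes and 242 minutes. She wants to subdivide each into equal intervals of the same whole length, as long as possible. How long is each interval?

22 minutes

The interval must divide each timer length; the longest such is the gcd.
154 = 2 × 7 × 11
242 = 2 × 11^2
gcd(154, 242) = 2 × 11 = 22.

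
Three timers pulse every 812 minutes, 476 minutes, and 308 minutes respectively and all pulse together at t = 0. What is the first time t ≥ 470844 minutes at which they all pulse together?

607376 minutes

Joint pulses occur at multiples of LCM(812, 476, 308).
812 = 2^2 × 7 × 29
476 = 2^2 × 7 × 17
308 = 2^2 × 7 × 11
LCM(812, 476, 308) = 2^2 × 7 × 11 × 17 × 29 = 151844.
Smallest multiple of 151844 that is ≥ 470844: ⌈470844/151844⌉ × 151844 = 4 × 151844 = 607376.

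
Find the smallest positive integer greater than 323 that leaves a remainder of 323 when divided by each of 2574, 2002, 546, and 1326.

N − 323 must be a common multiple of 2574, 2002, 546, and 1326.
2574 = 2 × 3^2 × 11 × 13
2002 = 2 × 7 × 11 × 13
546 = 2 × 3 × 7 × 13
1326 = 2 × 3 × 13 × 17
LCM(2574, 2002, 546, 1326) = 2 × 3^2 × 7 × 11 × 13 × 17 = 306306.
Smallest N > 323 is LCM + 323 = 306306 + 323 = 306629.

306629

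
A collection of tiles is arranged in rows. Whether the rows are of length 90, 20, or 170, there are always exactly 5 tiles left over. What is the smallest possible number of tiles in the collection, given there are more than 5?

3065

N − 5 must be a common multiple of 90, 20, and 170.
90 = 2 × 3^2 × 5
20 = 2^2 × 5
170 = 2 × 5 × 17
LCM(90, 20, 170) = 2^2 × 3^2 × 5 × 17 = 3060.
Smallest N > 5 is LCM + 5 = 3060 + 5 = 3065.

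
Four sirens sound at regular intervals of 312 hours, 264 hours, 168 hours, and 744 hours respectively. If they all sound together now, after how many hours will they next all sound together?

744744 hours

We need the least common multiple of the intervals.
312 = 2^3 × 3 × 13
264 = 2^3 × 3 × 11
168 = 2^3 × 3 × 7
744 = 2^3 × 3 × 31
LCM(312, 264, 168, 744) = 2^3 × 3 × 7 × 11 × 13 × 31 = 744744.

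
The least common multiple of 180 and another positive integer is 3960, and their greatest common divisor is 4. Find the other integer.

88

gcd × lcm = product of the two integers, so the other integer is (4 × 3960) / 180 = 88.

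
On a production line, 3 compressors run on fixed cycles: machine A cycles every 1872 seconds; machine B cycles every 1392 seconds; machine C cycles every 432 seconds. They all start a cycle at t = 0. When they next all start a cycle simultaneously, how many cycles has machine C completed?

All finish a whole number of cycles simultaneously at t = LCM of the periods.
1872 = 2^4 × 3^2 × 13
1392 = 2^4 × 3 × 29
432 = 2^4 × 3^3
LCM(1872, 1392, 432) = 2^4 × 3^3 × 13 × 29 = 162864.
Cycles for period 432: 162864 / 432 = 377.

377 cycles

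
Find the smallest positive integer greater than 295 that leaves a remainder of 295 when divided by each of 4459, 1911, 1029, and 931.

N − 295 must be a common multiple of 4459, 1911, 1029, and 931.
4459 = 7^3 × 13
1911 = 3 × 7^2 × 13
1029 = 3 × 7^3
931 = 7^2 × 19
LCM(4459, 1911, 1029, 931) = 3 × 7^3 × 13 × 19 = 254163.
Smallest N > 295 is LCM + 295 = 254163 + 295 = 254458.

254458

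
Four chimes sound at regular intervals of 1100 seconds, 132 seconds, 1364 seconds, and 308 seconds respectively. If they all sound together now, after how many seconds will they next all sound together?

716100 seconds

They coincide at every common multiple of the periods; the first is the LCM.
1100 = 2^2 × 5^2 × 11
132 = 2^2 × 3 × 11
1364 = 2^2 × 11 × 31
308 = 2^2 × 7 × 11
LCM(1100, 132, 1364, 308) = 2^2 × 3 × 5^2 × 7 × 11 × 31 = 716100.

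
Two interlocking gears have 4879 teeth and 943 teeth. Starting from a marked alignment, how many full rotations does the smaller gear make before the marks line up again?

All finish a whole number of cycles simultaneously at t = LCM of the periods.
4879 = 7 × 17 × 41
943 = 23 × 41
LCM(4879, 943) = 7 × 17 × 23 × 41 = 112217.
Rotations for period 943: 112217 / 943 = 119.

119 rotations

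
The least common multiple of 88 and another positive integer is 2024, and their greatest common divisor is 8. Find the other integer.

184

gcd × lcm = product of the two integers, so the other integer is (8 × 2024) / 88 = 184.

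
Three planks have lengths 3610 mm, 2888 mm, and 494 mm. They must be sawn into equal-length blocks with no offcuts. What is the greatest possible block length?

The block length must divide every plank, so the greatest is gcd(3610, 2888, 494).
3610 = 2 × 5 × 19^2
2888 = 2^3 × 19^2
494 = 2 × 13 × 19
gcd(3610, 2888, 494) = 2 × 19 = 38.

38 mm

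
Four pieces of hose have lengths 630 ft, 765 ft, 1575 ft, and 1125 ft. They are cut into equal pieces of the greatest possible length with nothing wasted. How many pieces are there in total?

Piece length = gcd(630, 765, 1575, 1125).
630 = 2 × 3^2 × 5 × 7
765 = 3^2 × 5 × 17
1575 = 3^2 × 5^2 × 7
1125 = 3^2 × 5^3
gcd(630, 765, 1575, 1125) = 3^2 × 5 = 45.
Total pieces = 630/45 + 765/45 + 1575/45 + 1125/45 = 14 + 17 + 35 + 25 = 91.

91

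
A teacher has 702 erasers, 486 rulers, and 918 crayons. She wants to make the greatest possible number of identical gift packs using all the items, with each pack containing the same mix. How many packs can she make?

54 packs

The pack count must divide each quantity, so the greatest is gcd(702, 486, 918).
702 = 2 × 3^3 × 13
486 = 2 × 3^5
918 = 2 × 3^3 × 17
gcd(702, 486, 918) = 2 × 3^3 = 54.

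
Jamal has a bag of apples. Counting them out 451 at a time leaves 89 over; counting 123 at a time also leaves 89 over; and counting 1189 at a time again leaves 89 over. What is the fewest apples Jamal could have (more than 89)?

N − 89 must be a common multiple of 451, 123, and 1189.
451 = 11 × 41
123 = 3 × 41
1189 = 29 × 41
LCM(451, 123, 1189) = 3 × 11 × 29 × 41 = 39237.
Smallest N > 89 is LCM + 89 = 39237 + 89 = 39326.

39326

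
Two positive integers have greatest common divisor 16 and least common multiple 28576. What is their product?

For any two positive integers, gcd × lcm = product = 16 × 28576 = 457216.

457216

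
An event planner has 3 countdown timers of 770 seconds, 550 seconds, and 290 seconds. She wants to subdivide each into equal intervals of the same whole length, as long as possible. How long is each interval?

10 seconds

The interval must divide each timer length; the longest such is the gcd.
770 = 2 × 5 × 7 × 11
550 = 2 × 5^2 × 11
290 = 2 × 5 × 29
gcd(770, 550, 290) = 2 × 5 = 10.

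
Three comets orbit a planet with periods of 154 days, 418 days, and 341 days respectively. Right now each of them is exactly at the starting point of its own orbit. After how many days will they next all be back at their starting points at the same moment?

90706 days

They coincide at every common multiple of the periods; the first is the LCM.
154 = 2 × 7 × 11
418 = 2 × 11 × 19
341 = 11 × 31
LCM(154, 418, 341) = 2 × 7 × 11 × 19 × 31 = 90706.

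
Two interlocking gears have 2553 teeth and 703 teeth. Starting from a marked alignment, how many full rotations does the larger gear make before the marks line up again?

The first common completion time is the LCM of the periods.
2553 = 3 × 23 × 37
703 = 19 × 37
LCM(2553, 703) = 3 × 19 × 23 × 37 = 48507.
Rotations for period 2553: 48507 / 2553 = 19.

19 rotations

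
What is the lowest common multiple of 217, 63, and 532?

148428

217 = 7 × 31
63 = 3^2 × 7
532 = 2^2 × 7 × 19
LCM(217, 63, 532) = 2^2 × 3^2 × 7 × 19 × 31 = 148428.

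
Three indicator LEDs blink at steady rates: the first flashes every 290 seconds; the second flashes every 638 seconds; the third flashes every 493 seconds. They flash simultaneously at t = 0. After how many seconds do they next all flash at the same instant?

We need the least common multiple of the intervals.
290 = 2 × 5 × 29
638 = 2 × 11 × 29
493 = 17 × 29
LCM(290, 638, 493) = 2 × 5 × 11 × 17 × 29 = 54230.

54230 seconds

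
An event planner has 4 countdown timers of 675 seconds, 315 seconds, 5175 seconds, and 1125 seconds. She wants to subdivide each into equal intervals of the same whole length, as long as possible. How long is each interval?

45 seconds

The interval must divide each timer length; the longest such is the gcd.
675 = 3^3 × 5^2
315 = 3^2 × 5 × 7
5175 = 3^2 × 5^2 × 23
1125 = 3^2 × 5^3
gcd(675, 315, 5175, 1125) = 3^2 × 5 = 45.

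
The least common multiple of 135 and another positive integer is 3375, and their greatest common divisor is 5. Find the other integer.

125

gcd × lcm = product of the two integers, so the other integer is (5 × 3375) / 135 = 125.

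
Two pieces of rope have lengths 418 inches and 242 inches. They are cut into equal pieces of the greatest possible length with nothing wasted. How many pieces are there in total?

Piece length = gcd(418, 242).
418 = 2 × 11 × 19
242 = 2 × 11^2
gcd(418, 242) = 2 × 11 = 22.
Total pieces = 418/22 + 242/22 = 19 + 11 = 30.

30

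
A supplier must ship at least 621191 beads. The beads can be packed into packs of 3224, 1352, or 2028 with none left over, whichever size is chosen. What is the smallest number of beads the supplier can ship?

628680

The number of beads must be a common multiple of 3224, 1352, and 2028, so a multiple of their LCM.
3224 = 2^3 × 13 × 31
1352 = 2^3 × 13^2
2028 = 2^2 × 3 × 13^2
LCM(3224, 1352, 2028) = 2^3 × 3 × 13^2 × 31 = 125736.
Smallest multiple of 125736 that is ≥ 621191: ⌈621191/125736⌉ × 125736 = 5 × 125736 = 628680.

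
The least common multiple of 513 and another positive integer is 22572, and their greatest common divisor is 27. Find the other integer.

1188

gcd × lcm = product of the two integers, so the other integer is (27 × 22572) / 513 = 1188.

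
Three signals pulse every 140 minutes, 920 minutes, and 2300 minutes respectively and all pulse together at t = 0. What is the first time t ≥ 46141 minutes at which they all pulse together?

64400 minutes

Joint pulses occur at multiples of LCM(140, 920, 2300).
140 = 2^2 × 5 × 7
920 = 2^3 × 5 × 23
2300 = 2^2 × 5^2 × 23
LCM(140, 920, 2300) = 2^3 × 5^2 × 7 × 23 = 32200.
Smallest multiple of 32200 that is ≥ 46141: ⌈46141/32200⌉ × 32200 = 2 × 32200 = 64400.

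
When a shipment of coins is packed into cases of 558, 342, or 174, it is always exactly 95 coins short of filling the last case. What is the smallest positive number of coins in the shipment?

Being 95 short of a full case of size k means N ≡ −95 (mod k), i.e. N + 95 is a multiple of each size.
558 = 2 × 3^2 × 31
342 = 2 × 3^2 × 19
174 = 2 × 3 × 29
LCM(558, 342, 174) = 2 × 3^2 × 19 × 29 × 31 = 307458.
Smallest positive N is 307458 − 95 = 307363.

307363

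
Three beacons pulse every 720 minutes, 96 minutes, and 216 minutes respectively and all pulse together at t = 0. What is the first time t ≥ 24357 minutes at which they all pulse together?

Joint pulses occur at multiples of LCM(720, 96, 216).
720 = 2^4 × 3^2 × 5
96 = 2^5 × 3
216 = 2^3 × 3^3
LCM(720, 96, 216) = 2^5 × 3^3 × 5 = 4320.
Smallest multiple of 4320 that is ≥ 24357: ⌈24357/4320⌉ × 4320 = 6 × 4320 = 25920.

25920 minutes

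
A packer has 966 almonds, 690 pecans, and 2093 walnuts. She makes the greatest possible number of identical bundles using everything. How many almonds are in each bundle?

Number of bundles = gcd(966, 690, 2093).
966 = 2 × 3 × 7 × 23
690 = 2 × 3 × 5 × 23
2093 = 7 × 13 × 23
gcd(966, 690, 2093) = 23.
almonds per bundle = 966 / 23 = 42.

42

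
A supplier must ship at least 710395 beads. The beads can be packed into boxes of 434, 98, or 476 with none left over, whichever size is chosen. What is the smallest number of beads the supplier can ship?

723044

The number of beads must be a common multiple of 434, 98, and 476, so a multiple of their LCM.
434 = 2 × 7 × 31
98 = 2 × 7^2
476 = 2^2 × 7 × 17
LCM(434, 98, 476) = 2^2 × 7^2 × 17 × 31 = 103292.
Smallest multiple of 103292 that is ≥ 710395: ⌈710395/103292⌉ × 103292 = 7 × 103292 = 723044.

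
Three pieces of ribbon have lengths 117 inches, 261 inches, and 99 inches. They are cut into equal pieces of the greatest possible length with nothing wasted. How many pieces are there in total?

Piece length = gcd(117, 261, 99).
117 = 3^2 × 13
261 = 3^2 × 29
99 = 3^2 × 11
gcd(117, 261, 99) = 3^2 = 9.
Total pieces = 117/9 + 261/9 + 99/9 = 13 + 29 + 11 = 53.

53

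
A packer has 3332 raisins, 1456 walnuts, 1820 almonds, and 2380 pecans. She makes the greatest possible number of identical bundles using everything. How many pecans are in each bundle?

85

Number of bundles = gcd(3332, 1456, 1820, 2380).
3332 = 2^2 × 7^2 × 17
1456 = 2^4 × 7 × 13
1820 = 2^2 × 5 × 7 × 13
2380 = 2^2 × 5 × 7 × 17
gcd(3332, 1456, 1820, 2380) = 2^2 × 7 = 28.
pecans per bundle = 2380 / 28 = 85.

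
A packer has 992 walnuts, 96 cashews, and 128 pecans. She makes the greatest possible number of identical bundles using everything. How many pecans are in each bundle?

4

Number of bundles = gcd(992, 96, 128).
992 = 2^5 × 31
96 = 2^5 × 3
128 = 2^7
gcd(992, 96, 128) = 2^5 = 32.
pecans per bundle = 128 / 32 = 4.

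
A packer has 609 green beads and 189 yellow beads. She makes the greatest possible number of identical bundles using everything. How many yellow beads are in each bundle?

Number of bundles = gcd(609, 189).
609 = 3 × 7 × 29
189 = 3^3 × 7
gcd(609, 189) = 3 × 7 = 21.
yellow beads per bundle = 189 / 21 = 9.

9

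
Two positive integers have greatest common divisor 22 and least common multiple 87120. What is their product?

For any two positive integers, gcd × lcm = product = 22 × 87120 = 1916640.

1916640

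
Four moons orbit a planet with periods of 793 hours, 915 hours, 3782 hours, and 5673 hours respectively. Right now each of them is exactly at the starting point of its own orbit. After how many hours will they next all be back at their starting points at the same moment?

737490 hours

We need the least common multiple of the intervals.
793 = 13 × 61
915 = 3 × 5 × 61
3782 = 2 × 31 × 61
5673 = 3 × 31 × 61
LCM(793, 915, 3782, 5673) = 2 × 3 × 5 × 13 × 31 × 61 = 737490.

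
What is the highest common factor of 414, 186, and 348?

414 = 2 × 3^2 × 23
186 = 2 × 3 × 31
348 = 2^2 × 3 × 29
gcd(414, 186, 348) = 2 × 3 = 6.

6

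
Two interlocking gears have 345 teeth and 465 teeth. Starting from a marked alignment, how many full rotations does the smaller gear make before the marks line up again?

They are all back at their starting positions together after one LCM of the periods.
345 = 3 × 5 × 23
465 = 3 × 5 × 31
LCM(345, 465) = 3 × 5 × 23 × 31 = 10695.
Rotations for period 345: 10695 / 345 = 31.

31 rotations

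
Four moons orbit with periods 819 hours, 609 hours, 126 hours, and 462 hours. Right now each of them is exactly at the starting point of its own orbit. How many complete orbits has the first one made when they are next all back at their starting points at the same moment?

The first common completion time is the LCM of the periods.
819 = 3^2 × 7 × 13
609 = 3 × 7 × 29
126 = 2 × 3^2 × 7
462 = 2 × 3 × 7 × 11
LCM(819, 609, 126, 462) = 2 × 3^2 × 7 × 11 × 13 × 29 = 522522.
Orbits for period 819: 522522 / 819 = 638.

638 orbits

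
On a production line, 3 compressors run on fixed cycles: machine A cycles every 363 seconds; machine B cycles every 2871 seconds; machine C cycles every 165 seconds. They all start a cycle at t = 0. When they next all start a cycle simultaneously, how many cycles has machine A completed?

The first common completion time is the LCM of the periods.
363 = 3 × 11^2
2871 = 3^2 × 11 × 29
165 = 3 × 5 × 11
LCM(363, 2871, 165) = 3^2 × 5 × 11^2 × 29 = 157905.
Cycles for period 363: 157905 / 363 = 435.

435 cycles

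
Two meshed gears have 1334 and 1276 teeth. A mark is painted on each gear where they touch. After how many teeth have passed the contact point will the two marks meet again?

They coincide at every common multiple of the periods; the first is the LCM.
1334 = 2 × 23 × 29
1276 = 2^2 × 11 × 29
LCM(1334, 1276) = 2^2 × 11 × 23 × 29 = 29348.

29348 teeth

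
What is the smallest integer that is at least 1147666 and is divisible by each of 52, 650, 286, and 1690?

The integer must be a common multiple of 52, 650, 286, and 1690, so a multiple of their LCM.
52 = 2^2 × 13
650 = 2 × 5^2 × 13
286 = 2 × 11 × 13
1690 = 2 × 5 × 13^2
LCM(52, 650, 286, 1690) = 2^2 × 5^2 × 11 × 13^2 = 185900.
Smallest multiple of 185900 that is ≥ 1147666: ⌈1147666/185900⌉ × 185900 = 7 × 185900 = 1301300.

1301300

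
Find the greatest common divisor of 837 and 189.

27

837 = 3^3 × 31
189 = 3^3 × 7
gcd(837, 189) = 3^3 = 27.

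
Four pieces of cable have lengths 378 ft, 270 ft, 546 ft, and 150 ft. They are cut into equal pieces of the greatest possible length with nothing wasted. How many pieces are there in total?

Piece length = gcd(378, 270, 546, 150).
378 = 2 × 3^3 × 7
270 = 2 × 3^3 × 5
546 = 2 × 3 × 7 × 13
150 = 2 × 3 × 5^2
gcd(378, 270, 546, 150) = 2 × 3 = 6.
Total pieces = 378/6 + 270/6 + 546/6 + 150/6 = 63 + 45 + 91 + 25 = 224.

224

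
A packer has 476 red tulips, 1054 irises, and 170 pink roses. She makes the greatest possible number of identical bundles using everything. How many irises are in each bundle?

31

Number of bundles = gcd(476, 1054, 170).
476 = 2^2 × 7 × 17
1054 = 2 × 17 × 31
170 = 2 × 5 × 17
gcd(476, 1054, 170) = 2 × 17 = 34.
irises per bundle = 1054 / 34 = 31.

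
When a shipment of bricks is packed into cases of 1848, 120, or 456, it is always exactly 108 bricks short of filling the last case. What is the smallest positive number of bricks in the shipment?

Being 108 short of a full case of size k means N ≡ −108 (mod k), i.e. N + 108 is a multiple of each size.
1848 = 2^3 × 3 × 7 × 11
120 = 2^3 × 3 × 5
456 = 2^3 × 3 × 19
LCM(1848, 120, 456) = 2^3 × 3 × 5 × 7 × 11 × 19 = 175560.
Smallest positive N is 175560 − 108 = 175452.

175452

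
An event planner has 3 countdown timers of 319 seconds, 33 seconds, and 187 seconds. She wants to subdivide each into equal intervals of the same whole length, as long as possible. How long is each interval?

11 seconds

The interval must divide each timer length; the longest such is the gcd.
319 = 11 × 29
33 = 3 × 11
187 = 11 × 17
gcd(319, 33, 187) = 11.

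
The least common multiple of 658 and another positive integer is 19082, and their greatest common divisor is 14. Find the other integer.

406

gcd × lcm = product of the two integers, so the other integer is (14 × 19082) / 658 = 406.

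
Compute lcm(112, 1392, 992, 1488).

604128

112 = 2^4 × 7
1392 = 2^4 × 3 × 29
992 = 2^5 × 31
1488 = 2^4 × 3 × 31
LCM(112, 1392, 992, 1488) = 2^5 × 3 × 7 × 29 × 31 = 604128.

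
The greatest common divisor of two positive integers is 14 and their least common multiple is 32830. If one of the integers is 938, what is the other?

For two integers, gcd × lcm = product, so the other is (14 × 32830) / 938 = 459620 / 938 = 490.

490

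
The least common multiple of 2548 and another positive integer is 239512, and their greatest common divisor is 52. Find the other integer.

4888

gcd × lcm = product of the two integers, so the other integer is (52 × 239512) / 2548 = 4888.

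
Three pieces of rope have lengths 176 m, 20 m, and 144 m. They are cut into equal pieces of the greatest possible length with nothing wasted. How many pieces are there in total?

85

Piece length = gcd(176, 20, 144).
176 = 2^4 × 11
20 = 2^2 × 5
144 = 2^4 × 3^2
gcd(176, 20, 144) = 2^2 = 4.
Total pieces = 176/4 + 20/4 + 144/4 = 44 + 5 + 36 = 85.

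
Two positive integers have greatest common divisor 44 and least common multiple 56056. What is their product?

For any two positive integers, gcd × lcm = product = 44 × 56056 = 2466464.

2466464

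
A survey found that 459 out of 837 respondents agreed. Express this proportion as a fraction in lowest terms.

17/31

459 = 3^3 × 17
837 = 3^3 × 31
gcd(459, 837) = 3^3 = 27.
Divide numerator and denominator by 27: 459/837 = 17/31.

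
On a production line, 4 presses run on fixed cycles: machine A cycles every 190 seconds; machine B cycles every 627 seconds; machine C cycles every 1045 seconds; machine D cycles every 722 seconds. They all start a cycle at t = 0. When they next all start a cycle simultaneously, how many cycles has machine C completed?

The first common completion time is the LCM of the periods.
190 = 2 × 5 × 19
627 = 3 × 11 × 19
1045 = 5 × 11 × 19
722 = 2 × 19^2
LCM(190, 627, 1045, 722) = 2 × 3 × 5 × 11 × 19^2 = 119130.
Cycles for period 1045: 119130 / 1045 = 114.

114 cycles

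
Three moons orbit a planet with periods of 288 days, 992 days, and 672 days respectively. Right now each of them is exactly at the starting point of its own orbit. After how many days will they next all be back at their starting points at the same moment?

They coincide at every common multiple of the periods; the first is the LCM.
288 = 2^5 × 3^2
992 = 2^5 × 31
672 = 2^5 × 3 × 7
LCM(288, 992, 672) = 2^5 × 3^2 × 7 × 31 = 62496.

62496 days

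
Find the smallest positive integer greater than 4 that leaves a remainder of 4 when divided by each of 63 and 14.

N − 4 must be a common multiple of 63 and 14.
63 = 3^2 × 7
14 = 2 × 7
LCM(63, 14) = 2 × 3^2 × 7 = 126.
Smallest N > 4 is LCM + 4 = 126 + 4 = 130.

130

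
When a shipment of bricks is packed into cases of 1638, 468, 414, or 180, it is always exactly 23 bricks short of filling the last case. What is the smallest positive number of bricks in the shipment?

376717

Being 23 short of a full case of size k means N ≡ −23 (mod k), i.e. N + 23 is a multiple of each size.
1638 = 2 × 3^2 × 7 × 13
468 = 2^2 × 3^2 × 13
414 = 2 × 3^2 × 23
180 = 2^2 × 3^2 × 5
LCM(1638, 468, 414, 180) = 2^2 × 3^2 × 5 × 7 × 13 × 23 = 376740.
Smallest positive N is 376740 − 23 = 376717.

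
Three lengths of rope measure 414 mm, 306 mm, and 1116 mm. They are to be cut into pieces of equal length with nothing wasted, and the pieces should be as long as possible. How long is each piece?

Each piece length must divide every original length, so the longest possible is gcd(414, 306, 1116).
414 = 2 × 3^2 × 23
306 = 2 × 3^2 × 17
1116 = 2^2 × 3^2 × 31
gcd(414, 306, 1116) = 2 × 3^2 = 18.

18 mm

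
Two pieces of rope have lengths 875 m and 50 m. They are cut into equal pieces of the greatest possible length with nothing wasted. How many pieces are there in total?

Piece length = gcd(875, 50).
875 = 5^3 × 7
50 = 2 × 5^2
gcd(875, 50) = 5^2 = 25.
Total pieces = 875/25 + 50/25 = 35 + 2 = 37.

37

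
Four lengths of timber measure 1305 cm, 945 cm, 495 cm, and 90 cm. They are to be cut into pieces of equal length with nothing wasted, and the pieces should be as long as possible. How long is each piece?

45 cm

The greatest length dividing all of 1305, 945, 495, and 90 is their gcd.
1305 = 3^2 × 5 × 29
945 = 3^3 × 5 × 7
495 = 3^2 × 5 × 11
90 = 2 × 3^2 × 5
gcd(1305, 945, 495, 90) = 3^2 × 5 = 45.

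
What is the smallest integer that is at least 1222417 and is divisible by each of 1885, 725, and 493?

The integer must be a common multiple of 1885, 725, and 493, so a multiple of their LCM.
1885 = 5 × 13 × 29
725 = 5^2 × 29
493 = 17 × 29
LCM(1885, 725, 493) = 5^2 × 13 × 17 × 29 = 160225.
Smallest multiple of 160225 that is ≥ 1222417: ⌈1222417/160225⌉ × 160225 = 8 × 160225 = 1281800.

1281800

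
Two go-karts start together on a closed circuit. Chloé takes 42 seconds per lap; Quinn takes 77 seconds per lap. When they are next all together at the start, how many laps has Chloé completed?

They are all back at their starting positions together after one LCM of the periods.
42 = 2 × 3 × 7
77 = 7 × 11
LCM(42, 77) = 2 × 3 × 7 × 11 = 462.
Laps for period 42: 462 / 42 = 11.

11 laps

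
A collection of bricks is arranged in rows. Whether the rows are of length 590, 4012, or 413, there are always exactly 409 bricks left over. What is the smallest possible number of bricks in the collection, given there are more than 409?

140829

N − 409 must be a common multiple of 590, 4012, and 413.
590 = 2 × 5 × 59
4012 = 2^2 × 17 × 59
413 = 7 × 59
LCM(590, 4012, 413) = 2^2 × 5 × 7 × 17 × 59 = 140420.
Smallest N > 409 is LCM + 409 = 140420 + 409 = 140829.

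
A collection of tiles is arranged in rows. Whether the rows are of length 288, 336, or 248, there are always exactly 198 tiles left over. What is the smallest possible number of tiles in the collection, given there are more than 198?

62694

N − 198 must be a common multiple of 288, 336, and 248.
288 = 2^5 × 3^2
336 = 2^4 × 3 × 7
248 = 2^3 × 31
LCM(288, 336, 248) = 2^5 × 3^2 × 7 × 31 = 62496.
Smallest N > 198 is LCM + 198 = 62496 + 198 = 62694.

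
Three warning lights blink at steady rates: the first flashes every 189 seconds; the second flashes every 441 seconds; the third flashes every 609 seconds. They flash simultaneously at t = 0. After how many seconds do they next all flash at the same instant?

They coincide at every common multiple of the periods; the first is the LCM.
189 = 3^3 × 7
441 = 3^2 × 7^2
609 = 3 × 7 × 29
LCM(189, 441, 609) = 3^3 × 7^2 × 29 = 38367.

38367 seconds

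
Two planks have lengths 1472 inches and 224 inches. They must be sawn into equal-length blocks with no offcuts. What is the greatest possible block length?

The block length must divide every plank, so the greatest is gcd(1472, 224).
1472 = 2^6 × 23
224 = 2^5 × 7
gcd(1472, 224) = 2^5 = 32.

32 inches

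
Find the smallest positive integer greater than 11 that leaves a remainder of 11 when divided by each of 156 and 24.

323

N − 11 must be a common multiple of 156 and 24.
156 = 2^2 × 3 × 13
24 = 2^3 × 3
LCM(156, 24) = 2^3 × 3 × 13 = 312.
Smallest N > 11 is LCM + 11 = 312 + 11 = 323.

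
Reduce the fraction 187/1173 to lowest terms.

187 = 11 × 17
1173 = 3 × 17 × 23
gcd(187, 1173) = 17.
Divide numerator and denominator by 17: 187/1173 = 11/69.

11/69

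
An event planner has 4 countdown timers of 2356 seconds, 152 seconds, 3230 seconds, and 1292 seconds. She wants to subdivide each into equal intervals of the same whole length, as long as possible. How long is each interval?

38 seconds

The interval must divide each timer length; the longest such is the gcd.
2356 = 2^2 × 19 × 31
152 = 2^3 × 19
3230 = 2 × 5 × 17 × 19
1292 = 2^2 × 17 × 19
gcd(2356, 152, 3230, 1292) = 2 × 19 = 38.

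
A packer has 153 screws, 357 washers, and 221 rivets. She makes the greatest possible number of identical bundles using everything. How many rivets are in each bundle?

13

Number of bundles = gcd(153, 357, 221).
153 = 3^2 × 17
357 = 3 × 7 × 17
221 = 13 × 17
gcd(153, 357, 221) = 17.
rivets per bundle = 221 / 17 = 13.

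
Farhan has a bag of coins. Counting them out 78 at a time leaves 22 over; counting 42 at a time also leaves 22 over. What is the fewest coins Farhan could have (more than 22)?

N − 22 must be a common multiple of 78 and 42.
78 = 2 × 3 × 13
42 = 2 × 3 × 7
LCM(78, 42) = 2 × 3 × 7 × 13 = 546.
Smallest N > 22 is LCM + 22 = 546 + 22 = 568.

568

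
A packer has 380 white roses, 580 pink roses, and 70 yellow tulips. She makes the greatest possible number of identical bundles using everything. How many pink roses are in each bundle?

58

Number of bundles = gcd(380, 580, 70).
380 = 2^2 × 5 × 19
580 = 2^2 × 5 × 29
70 = 2 × 5 × 7
gcd(380, 580, 70) = 2 × 5 = 10.
pink roses per bundle = 580 / 10 = 58.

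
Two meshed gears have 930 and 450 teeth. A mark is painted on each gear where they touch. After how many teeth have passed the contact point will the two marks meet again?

13950 teeth

They coincide at every common multiple of the periods; the first is the LCM.
930 = 2 × 3 × 5 × 31
450 = 2 × 3^2 × 5^2
LCM(930, 450) = 2 × 3^2 × 5^2 × 31 = 13950.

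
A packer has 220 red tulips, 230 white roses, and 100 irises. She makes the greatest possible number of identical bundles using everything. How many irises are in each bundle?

10

Number of bundles = gcd(220, 230, 100).
220 = 2^2 × 5 × 11
230 = 2 × 5 × 23
100 = 2^2 × 5^2
gcd(220, 230, 100) = 2 × 5 = 10.
irises per bundle = 100 / 10 = 10.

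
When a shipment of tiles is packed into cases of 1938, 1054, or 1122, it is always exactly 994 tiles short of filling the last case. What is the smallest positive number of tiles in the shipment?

Being 994 short of a full case of size k means N ≡ −994 (mod k), i.e. N + 994 is a multiple of each size.
1938 = 2 × 3 × 17 × 19
1054 = 2 × 17 × 31
1122 = 2 × 3 × 11 × 17
LCM(1938, 1054, 1122) = 2 × 3 × 11 × 17 × 19 × 31 = 660858.
Smallest positive N is 660858 − 994 = 659864.

659864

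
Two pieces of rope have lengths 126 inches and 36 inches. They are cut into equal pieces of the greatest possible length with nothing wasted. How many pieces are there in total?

9

Piece length = gcd(126, 36).
126 = 2 × 3^2 × 7
36 = 2^2 × 3^2
gcd(126, 36) = 2 × 3^2 = 18.
Total pieces = 126/18 + 36/18 = 7 + 2 = 9.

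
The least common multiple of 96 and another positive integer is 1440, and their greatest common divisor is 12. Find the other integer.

gcd × lcm = product of the two integers, so the other integer is (12 × 1440) / 96 = 180.

180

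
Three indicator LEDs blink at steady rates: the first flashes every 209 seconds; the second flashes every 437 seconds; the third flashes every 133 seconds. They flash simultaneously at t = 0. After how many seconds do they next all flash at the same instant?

33649 seconds

The first simultaneous occurrence is after LCM of the individual periods.
209 = 11 × 19
437 = 19 × 23
133 = 7 × 19
LCM(209, 437, 133) = 7 × 11 × 19 × 23 = 33649.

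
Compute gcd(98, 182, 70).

14

98 = 2 × 7^2
182 = 2 × 7 × 13
70 = 2 × 5 × 7
gcd(98, 182, 70) = 2 × 7 = 14.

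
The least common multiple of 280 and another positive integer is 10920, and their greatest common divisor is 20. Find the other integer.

gcd × lcm = product of the two integers, so the other integer is (20 × 10920) / 280 = 780.

780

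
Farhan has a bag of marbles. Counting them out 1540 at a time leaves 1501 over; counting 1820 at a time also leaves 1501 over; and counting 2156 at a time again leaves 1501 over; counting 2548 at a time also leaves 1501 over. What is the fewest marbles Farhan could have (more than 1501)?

141641

N − 1501 must be a common multiple of 1540, 1820, 2156, and 2548.
1540 = 2^2 × 5 × 7 × 11
1820 = 2^2 × 5 × 7 × 13
2156 = 2^2 × 7^2 × 11
2548 = 2^2 × 7^2 × 13
LCM(1540, 1820, 2156, 2548) = 2^2 × 5 × 7^2 × 11 × 13 = 140140.
Smallest N > 1501 is LCM + 1501 = 140140 + 1501 = 141641.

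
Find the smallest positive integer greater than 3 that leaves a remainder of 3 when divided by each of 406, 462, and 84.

N − 3 must be a common multiple of 406, 462, and 84.
406 = 2 × 7 × 29
462 = 2 × 3 × 7 × 11
84 = 2^2 × 3 × 7
LCM(406, 462, 84) = 2^2 × 3 × 7 × 11 × 29 = 26796.
Smallest N > 3 is LCM + 3 = 26796 + 3 = 26799.

26799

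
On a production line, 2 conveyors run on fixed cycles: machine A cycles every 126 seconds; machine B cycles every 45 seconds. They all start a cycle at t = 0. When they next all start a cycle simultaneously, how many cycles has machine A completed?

The first common completion time is the LCM of the periods.
126 = 2 × 3^2 × 7
45 = 3^2 × 5
LCM(126, 45) = 2 × 3^2 × 5 × 7 = 630.
Cycles for period 126: 630 / 126 = 5.

5 cycles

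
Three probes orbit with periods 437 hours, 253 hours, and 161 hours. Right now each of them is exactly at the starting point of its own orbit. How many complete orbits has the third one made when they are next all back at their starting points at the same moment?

209 orbits

All finish a whole number of cycles simultaneously at t = LCM of the periods.
437 = 19 × 23
253 = 11 × 23
161 = 7 × 23
LCM(437, 253, 161) = 7 × 11 × 19 × 23 = 33649.
Orbits for period 161: 33649 / 161 = 209.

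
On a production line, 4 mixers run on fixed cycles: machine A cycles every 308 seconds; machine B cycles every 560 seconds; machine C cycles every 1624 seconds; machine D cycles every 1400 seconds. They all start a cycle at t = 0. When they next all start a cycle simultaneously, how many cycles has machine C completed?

550 cycles

They are all back at their starting positions together after one LCM of the periods.
308 = 2^2 × 7 × 11
560 = 2^4 × 5 × 7
1624 = 2^3 × 7 × 29
1400 = 2^3 × 5^2 × 7
LCM(308, 560, 1624, 1400) = 2^4 × 5^2 × 7 × 11 × 29 = 893200.
Cycles for period 1624: 893200 / 1624 = 550.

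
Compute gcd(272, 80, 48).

272 = 2^4 × 17
80 = 2^4 × 5
48 = 2^4 × 3
gcd(272, 80, 48) = 2^4 = 16.

16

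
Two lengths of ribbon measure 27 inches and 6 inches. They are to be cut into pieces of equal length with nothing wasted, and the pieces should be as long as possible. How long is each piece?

By the Euclidean algorithm:
27 = 4 × 6 + 3
6 = 2 × 3 + 0
gcd(27, 6) = 3.

3 inches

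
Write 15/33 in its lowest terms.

15 = 3 × 5
33 = 3 × 11
gcd(15, 33) = 3.
Divide numerator and denominator by 3: 15/33 = 5/11.

5/11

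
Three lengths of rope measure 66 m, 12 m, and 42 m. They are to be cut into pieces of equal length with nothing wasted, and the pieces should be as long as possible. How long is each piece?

The greatest length dividing all of 66, 12, and 42 is their gcd.
66 = 2 × 3 × 11
12 = 2^2 × 3
42 = 2 × 3 × 7
gcd(66, 12, 42) = 2 × 3 = 6.

6 m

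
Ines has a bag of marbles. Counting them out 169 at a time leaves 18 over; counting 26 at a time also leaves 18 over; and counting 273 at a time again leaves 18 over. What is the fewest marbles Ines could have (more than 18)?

7116

N − 18 must be a common multiple of 169, 26, and 273.
169 = 13^2
26 = 2 × 13
273 = 3 × 7 × 13
LCM(169, 26, 273) = 2 × 3 × 7 × 13^2 = 7098.
Smallest N > 18 is LCM + 18 = 7098 + 18 = 7116.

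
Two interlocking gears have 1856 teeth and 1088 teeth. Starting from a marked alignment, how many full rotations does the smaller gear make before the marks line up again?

29 rotations

They are all back at their starting positions together after one LCM of the periods.
1856 = 2^6 × 29
1088 = 2^6 × 17
LCM(1856, 1088) = 2^6 × 17 × 29 = 31552.
Rotations for period 1088: 31552 / 1088 = 29.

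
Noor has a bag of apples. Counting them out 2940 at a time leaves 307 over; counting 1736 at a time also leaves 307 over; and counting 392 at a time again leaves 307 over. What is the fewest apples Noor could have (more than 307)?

182587

N − 307 must be a common multiple of 2940, 1736, and 392.
2940 = 2^2 × 3 × 5 × 7^2
1736 = 2^3 × 7 × 31
392 = 2^3 × 7^2
LCM(2940, 1736, 392) = 2^3 × 3 × 5 × 7^2 × 31 = 182280.
Smallest N > 307 is LCM + 307 = 182280 + 307 = 182587.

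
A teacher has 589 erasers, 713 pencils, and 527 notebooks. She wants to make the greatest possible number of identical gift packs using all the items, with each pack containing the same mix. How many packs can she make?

The pack count must divide each quantity, so the greatest is gcd(589, 713, 527).
589 = 19 × 31
713 = 23 × 31
527 = 17 × 31
gcd(589, 713, 527) = 31.

31 packs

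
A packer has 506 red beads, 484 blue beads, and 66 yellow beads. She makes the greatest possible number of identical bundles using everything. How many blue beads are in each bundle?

22

Number of bundles = gcd(506, 484, 66).
506 = 2 × 11 × 23
484 = 2^2 × 11^2
66 = 2 × 3 × 11
gcd(506, 484, 66) = 2 × 11 = 22.
blue beads per bundle = 484 / 22 = 22.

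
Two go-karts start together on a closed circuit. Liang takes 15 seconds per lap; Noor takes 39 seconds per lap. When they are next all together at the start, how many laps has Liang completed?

13 laps

They are all back at their starting positions together after one LCM of the periods.
15 = 3 × 5
39 = 3 × 13
LCM(15, 39) = 3 × 5 × 13 = 195.
Laps for period 15: 195 / 15 = 13.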